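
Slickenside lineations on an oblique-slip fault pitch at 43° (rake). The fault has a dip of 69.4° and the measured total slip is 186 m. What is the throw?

dip-slip = net slip × sin(rake) = 186 m × sin(43°) = 126.9 m
throw = dip-slip × sin(dip) = 126.9 × sin(69.4°) = 119 m

119 m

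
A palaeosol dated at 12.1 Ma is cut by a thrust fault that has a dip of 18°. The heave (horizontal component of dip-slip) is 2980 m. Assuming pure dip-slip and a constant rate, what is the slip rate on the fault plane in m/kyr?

0.259 m/kyr

dip-slip = heave / cos(dip) = 2980 m / cos(18°) = 3133 m
rate = 3133 m / 12.1 Ma = 0.000259 m/yr = 0.259 m/kyr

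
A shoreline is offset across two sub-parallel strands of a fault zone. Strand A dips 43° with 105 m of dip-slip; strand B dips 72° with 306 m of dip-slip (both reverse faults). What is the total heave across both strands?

heave_A = 105 × cos(43°) = 76.79 m
heave_B = 306 × cos(72°) = 94.56 m
total = 76.79 + 94.56 = 171 m

171 m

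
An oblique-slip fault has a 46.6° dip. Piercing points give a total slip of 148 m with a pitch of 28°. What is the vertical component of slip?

dip-slip = net slip × sin(rake) = 148 m × sin(28°) = 69.48 m
throw = dip-slip × sin(dip) = 69.48 × sin(46.6°) = 50.5 m

50.5 m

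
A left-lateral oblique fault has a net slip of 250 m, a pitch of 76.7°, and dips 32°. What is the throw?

dip-slip = net slip × sin(rake) = 250 m × sin(76.7°) = 243.3 m
throw = dip-slip × sin(dip) = 243.3 × sin(32°) = 129 m

129 m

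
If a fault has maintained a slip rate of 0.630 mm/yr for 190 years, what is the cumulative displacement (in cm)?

slip = rate × time = 0.630 mm/yr × 190 years = 0.120 m = 12 cm

12 cm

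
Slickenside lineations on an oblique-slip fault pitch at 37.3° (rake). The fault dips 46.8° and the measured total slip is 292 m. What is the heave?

dip-slip = net slip × sin(rake) = 292 m × sin(37.3°) = 176.9 m
heave = dip-slip × cos(dip) = 176.9 × cos(46.8°) = 121 m

121 m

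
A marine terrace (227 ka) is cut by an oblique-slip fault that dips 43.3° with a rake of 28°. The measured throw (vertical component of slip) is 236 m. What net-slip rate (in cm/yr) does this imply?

dip-slip = throw / sin(dip) = 236 / sin(43.3°) = 344.1 m
net slip = dip-slip / sin(rake) = 344.1 / sin(28°) = 733 m
rate = 733 m / 227 ka = 0.00323 m/yr = 0.323 cm/yr

0.323 cm/yr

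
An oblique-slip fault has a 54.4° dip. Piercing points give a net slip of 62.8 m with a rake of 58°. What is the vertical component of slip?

dip-slip = net slip × sin(rake) = 62.8 m × sin(58°) = 53.26 m
throw = dip-slip × sin(dip) = 53.26 × sin(54.4°) = 43.3 m

43.3 m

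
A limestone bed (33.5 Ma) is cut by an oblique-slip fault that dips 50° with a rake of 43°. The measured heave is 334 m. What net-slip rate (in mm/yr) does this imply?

dip-slip = heave / cos(dip) = 334 / cos(50°) = 519.6 m
net slip = dip-slip / sin(rake) = 519.6 / sin(43°) = 761.9 m
rate = 761.9 m / 33.5 Ma = 0.0000227 m/yr = 0.0227 mm/yr

0.0227 mm/yr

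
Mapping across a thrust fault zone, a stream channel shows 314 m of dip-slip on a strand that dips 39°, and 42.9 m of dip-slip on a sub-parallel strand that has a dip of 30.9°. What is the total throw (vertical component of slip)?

220 m

throw_A = 314 × sin(39°) = 197.6 m
throw_B = 42.9 × sin(30.9°) = 22.03 m
total = 197.6 + 22.03 = 220 m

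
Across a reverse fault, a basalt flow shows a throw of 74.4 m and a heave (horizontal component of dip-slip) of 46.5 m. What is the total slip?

87.7 m

net slip = √(throw² + heave²) = √(74.4² + 46.5²) = 87.7 m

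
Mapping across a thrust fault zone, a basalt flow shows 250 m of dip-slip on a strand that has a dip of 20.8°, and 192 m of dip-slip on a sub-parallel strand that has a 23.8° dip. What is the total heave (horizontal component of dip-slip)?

409 m

heave_A = 250 × cos(20.8°) = 233.7 m
heave_B = 192 × cos(23.8°) = 175.7 m
total = 233.7 + 175.7 = 409 m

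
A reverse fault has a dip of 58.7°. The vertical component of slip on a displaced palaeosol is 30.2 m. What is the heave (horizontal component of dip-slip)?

heave = throw / tan(dip) = 30.2 / tan(58.7°) = 18.4 m

18.4 m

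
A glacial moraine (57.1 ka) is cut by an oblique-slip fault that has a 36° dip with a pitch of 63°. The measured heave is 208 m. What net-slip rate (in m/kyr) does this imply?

5.05 m/kyr

dip-slip = heave / cos(dip) = 208 / cos(36°) = 257.1 m
net slip = dip-slip / sin(rake) = 257.1 / sin(63°) = 288.6 m
rate = 288.6 m / 57.1 ka = 0.00505 m/yr = 5.05 m/kyr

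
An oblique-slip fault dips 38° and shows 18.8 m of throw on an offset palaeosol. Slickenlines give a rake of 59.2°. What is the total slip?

dip-slip = throw / sin(dip) = 18.8 / sin(38°) = 30.54 m
net slip = dip-slip / sin(rake) = 30.54 / sin(59.2°) = 35.6 m

35.6 m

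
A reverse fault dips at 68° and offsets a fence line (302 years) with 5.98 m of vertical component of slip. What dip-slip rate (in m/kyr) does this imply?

dip-slip = throw / sin(dip) = 5.98 m / sin(68°) = 6.450 m
rate = 6.450 m / 302 years = 0.0214 m/yr = 21.4 m/kyr

21.4 m/kyr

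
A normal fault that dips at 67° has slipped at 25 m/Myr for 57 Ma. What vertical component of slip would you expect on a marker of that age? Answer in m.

1310 m

dip-slip = rate × time = 25 m/Myr × 57 Ma = 1425 m
throw = dip-slip × sin(dip) = 1425 × sin(67°) = 1310 m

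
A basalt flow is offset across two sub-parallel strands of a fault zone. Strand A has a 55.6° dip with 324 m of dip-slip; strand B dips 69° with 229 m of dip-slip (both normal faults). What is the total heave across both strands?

265 m

heave_A = 324 × cos(55.6°) = 183 m
heave_B = 229 × cos(69°) = 82.07 m
total = 183 + 82.07 = 265 m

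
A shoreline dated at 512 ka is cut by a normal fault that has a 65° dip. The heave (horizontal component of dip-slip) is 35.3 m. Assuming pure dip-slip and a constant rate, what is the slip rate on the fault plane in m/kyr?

dip-slip = heave / cos(dip) = 35.3 m / cos(65°) = 83.53 m
rate = 83.53 m / 512 ka = 0.000163 m/yr = 0.163 m/kyr

0.163 m/kyr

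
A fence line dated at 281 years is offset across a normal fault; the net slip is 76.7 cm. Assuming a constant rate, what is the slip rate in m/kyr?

2.73 m/kyr

rate = 76.7 cm / 281 years = 0.00273 m/yr = 2.73 m/kyr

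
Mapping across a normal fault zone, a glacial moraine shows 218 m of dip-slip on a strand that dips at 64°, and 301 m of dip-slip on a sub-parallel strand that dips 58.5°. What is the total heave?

253 m

heave_A = 218 × cos(64°) = 95.56 m
heave_B = 301 × cos(58.5°) = 157.3 m
total = 95.56 + 157.3 = 253 m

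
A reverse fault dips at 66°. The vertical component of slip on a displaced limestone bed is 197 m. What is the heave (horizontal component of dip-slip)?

87.7 m

heave = throw / tan(dip) = 197 / tan(66°) = 87.7 m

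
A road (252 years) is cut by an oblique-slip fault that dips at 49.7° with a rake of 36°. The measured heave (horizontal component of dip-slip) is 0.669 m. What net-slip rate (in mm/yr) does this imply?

6.98 mm/yr

dip-slip = heave / cos(dip) = 0.669 / cos(49.7°) = 1.034 m
net slip = dip-slip / sin(rake) = 1.034 / sin(36°) = 1.760 m
rate = 1.760 m / 252 years = 0.00698 m/yr = 6.98 mm/yr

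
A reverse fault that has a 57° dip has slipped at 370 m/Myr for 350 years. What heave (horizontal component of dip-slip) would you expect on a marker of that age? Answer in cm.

7.05 cm

dip-slip = rate × time = 370 m/Myr × 350 years = 0.1295 m
heave = dip-slip × cos(dip) = 0.1295 × cos(57°) = 0.0705 m = 7.05 cm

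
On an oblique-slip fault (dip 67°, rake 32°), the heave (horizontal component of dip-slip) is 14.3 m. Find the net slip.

69.1 m

dip-slip = heave / cos(dip) = 14.3 / cos(67°) = 36.60 m
net slip = dip-slip / sin(rake) = 36.60 / sin(32°) = 69.1 m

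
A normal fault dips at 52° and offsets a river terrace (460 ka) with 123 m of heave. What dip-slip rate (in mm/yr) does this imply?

0.434 mm/yr

dip-slip = heave / cos(dip) = 123 m / cos(52°) = 199.8 m
rate = 199.8 m / 460 ka = 0.000434 m/yr = 0.434 mm/yr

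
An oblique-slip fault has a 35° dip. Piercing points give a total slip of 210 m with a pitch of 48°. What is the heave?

128 m

dip-slip = net slip × sin(rake) = 210 m × sin(48°) = 156.1 m
heave = dip-slip × cos(dip) = 156.1 × cos(35°) = 128 m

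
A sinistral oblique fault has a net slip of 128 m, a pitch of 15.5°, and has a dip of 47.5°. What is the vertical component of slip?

dip-slip = net slip × sin(rake) = 128 m × sin(15.5°) = 34.21 m
throw = dip-slip × sin(dip) = 34.21 × sin(47.5°) = 25.2 m

25.2 m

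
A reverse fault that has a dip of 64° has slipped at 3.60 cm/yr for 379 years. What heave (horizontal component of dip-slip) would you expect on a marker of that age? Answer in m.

5.98 m

dip-slip = rate × time = 3.60 cm/yr × 379 years = 13.64 m
heave = dip-slip × cos(dip) = 13.64 × cos(64°) = 5.98 m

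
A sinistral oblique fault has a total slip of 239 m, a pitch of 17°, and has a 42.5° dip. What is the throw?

47.2 m

dip-slip = net slip × sin(rake) = 239 m × sin(17°) = 69.88 m
throw = dip-slip × sin(dip) = 69.88 × sin(42.5°) = 47.2 m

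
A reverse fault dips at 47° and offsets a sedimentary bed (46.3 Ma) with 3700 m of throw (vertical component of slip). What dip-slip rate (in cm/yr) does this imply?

0.0109 cm/yr

dip-slip = throw / sin(dip) = 3700 m / sin(47°) = 5059 m
rate = 5059 m / 46.3 Ma = 0.000109 m/yr = 0.0109 cm/yr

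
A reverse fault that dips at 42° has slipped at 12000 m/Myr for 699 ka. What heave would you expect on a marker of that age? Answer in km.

6.23 km

dip-slip = rate × time = 12000 m/Myr × 699 ka = 8388 m
heave = dip-slip × cos(dip) = 8388 × cos(42°) = 6230 m = 6.23 km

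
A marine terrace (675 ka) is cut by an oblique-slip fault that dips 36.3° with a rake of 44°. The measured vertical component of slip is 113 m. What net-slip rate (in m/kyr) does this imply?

0.407 m/kyr

dip-slip = throw / sin(dip) = 113 / sin(36.3°) = 190.9 m
net slip = dip-slip / sin(rake) = 190.9 / sin(44°) = 274.8 m
rate = 274.8 m / 675 ka = 0.000407 m/yr = 0.407 m/kyr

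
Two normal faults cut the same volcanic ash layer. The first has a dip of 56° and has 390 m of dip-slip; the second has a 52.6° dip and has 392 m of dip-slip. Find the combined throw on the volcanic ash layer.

635 m

throw_A = 390 × sin(56°) = 323.3 m
throw_B = 392 × sin(52.6°) = 311.4 m
total = 323.3 + 311.4 = 635 m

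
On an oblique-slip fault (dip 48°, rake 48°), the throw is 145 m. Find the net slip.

dip-slip = throw / sin(dip) = 145 / sin(48°) = 195.1 m
net slip = dip-slip / sin(rake) = 195.1 / sin(48°) = 263 m

263 m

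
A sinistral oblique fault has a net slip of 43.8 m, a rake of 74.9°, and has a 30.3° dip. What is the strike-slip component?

strike-slip = net slip × cos(rake) = 43.8 m × cos(74.9°) = 11.4 m

11.4 m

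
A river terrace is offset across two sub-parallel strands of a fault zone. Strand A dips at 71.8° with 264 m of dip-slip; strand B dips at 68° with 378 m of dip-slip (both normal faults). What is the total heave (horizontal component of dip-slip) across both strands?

224 m

heave_A = 264 × cos(71.8°) = 82.46 m
heave_B = 378 × cos(68°) = 141.6 m
total = 82.46 + 141.6 = 224 m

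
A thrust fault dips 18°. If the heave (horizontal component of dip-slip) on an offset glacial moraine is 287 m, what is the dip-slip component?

302 m

dip-slip = heave / cos(dip) = 287 / cos(18°) = 302 m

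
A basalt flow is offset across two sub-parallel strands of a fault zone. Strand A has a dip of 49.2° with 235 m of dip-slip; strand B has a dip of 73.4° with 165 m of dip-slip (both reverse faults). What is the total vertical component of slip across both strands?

throw_A = 235 × sin(49.2°) = 177.9 m
throw_B = 165 × sin(73.4°) = 158.1 m
total = 177.9 + 158.1 = 336 m

336 m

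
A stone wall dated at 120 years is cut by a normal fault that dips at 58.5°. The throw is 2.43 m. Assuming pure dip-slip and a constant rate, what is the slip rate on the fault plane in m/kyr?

dip-slip = throw / sin(dip) = 2.43 m / sin(58.5°) = 2.850 m
rate = 2.850 m / 120 years = 0.0237 m/yr = 23.7 m/kyr

23.7 m/kyr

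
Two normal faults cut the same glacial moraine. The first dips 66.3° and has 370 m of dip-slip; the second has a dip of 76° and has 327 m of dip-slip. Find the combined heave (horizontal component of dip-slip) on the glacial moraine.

heave_A = 370 × cos(66.3°) = 148.7 m
heave_B = 327 × cos(76°) = 79.11 m
total = 148.7 + 79.11 = 228 m

228 m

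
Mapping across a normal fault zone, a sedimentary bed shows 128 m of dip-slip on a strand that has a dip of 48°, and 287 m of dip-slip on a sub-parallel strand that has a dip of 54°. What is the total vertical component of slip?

throw_A = 128 × sin(48°) = 95.12 m
throw_B = 287 × sin(54°) = 232.2 m
total = 95.12 + 232.2 = 327 m

327 m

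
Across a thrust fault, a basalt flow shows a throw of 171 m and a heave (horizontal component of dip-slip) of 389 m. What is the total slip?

net slip = √(throw² + heave²) = √(171² + 389²) = 425 m

425 m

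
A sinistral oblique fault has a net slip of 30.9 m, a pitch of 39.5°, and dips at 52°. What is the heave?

dip-slip = net slip × sin(rake) = 30.9 m × sin(39.5°) = 19.65 m
heave = dip-slip × cos(dip) = 19.65 × cos(52°) = 12.1 m

12.1 m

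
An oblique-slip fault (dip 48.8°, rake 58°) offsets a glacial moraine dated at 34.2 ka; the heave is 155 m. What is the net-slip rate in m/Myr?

8110 m/Myr

dip-slip = heave / cos(dip) = 155 / cos(48.8°) = 235.3 m
net slip = dip-slip / sin(rake) = 235.3 / sin(58°) = 277.5 m
rate = 277.5 m / 34.2 ka = 0.00811 m/yr = 8110 m/Myr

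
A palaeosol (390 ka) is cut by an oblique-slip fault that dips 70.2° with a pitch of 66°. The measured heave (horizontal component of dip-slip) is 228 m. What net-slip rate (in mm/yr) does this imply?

1.89 mm/yr

dip-slip = heave / cos(dip) = 228 / cos(70.2°) = 673.1 m
net slip = dip-slip / sin(rake) = 673.1 / sin(66°) = 736.8 m
rate = 736.8 m / 390 ka = 0.00189 m/yr = 1.89 mm/yr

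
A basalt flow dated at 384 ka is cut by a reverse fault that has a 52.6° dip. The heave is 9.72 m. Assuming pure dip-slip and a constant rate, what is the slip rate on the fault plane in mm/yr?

dip-slip = heave / cos(dip) = 9.72 m / cos(52.6°) = 16 m
rate = 16 m / 384 ka = 0.0000417 m/yr = 0.0417 mm/yr

0.0417 mm/yr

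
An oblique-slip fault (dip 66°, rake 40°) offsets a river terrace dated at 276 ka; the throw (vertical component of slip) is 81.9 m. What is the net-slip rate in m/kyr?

0.505 m/kyr

dip-slip = throw / sin(dip) = 81.9 / sin(66°) = 89.65 m
net slip = dip-slip / sin(rake) = 89.65 / sin(40°) = 139.5 m
rate = 139.5 m / 276 ka = 0.000505 m/yr = 0.505 m/kyr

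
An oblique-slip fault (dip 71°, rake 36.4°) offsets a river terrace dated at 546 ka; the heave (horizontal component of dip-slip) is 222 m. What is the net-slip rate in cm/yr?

dip-slip = heave / cos(dip) = 222 / cos(71°) = 681.9 m
net slip = dip-slip / sin(rake) = 681.9 / sin(36.4°) = 1149 m
rate = 1149 m / 546 ka = 0.00210 m/yr = 0.210 cm/yr

0.210 cm/yr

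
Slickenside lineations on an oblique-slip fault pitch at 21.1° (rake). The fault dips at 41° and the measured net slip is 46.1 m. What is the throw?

dip-slip = net slip × sin(rake) = 46.1 m × sin(21.1°) = 16.60 m
throw = dip-slip × sin(dip) = 16.60 × sin(41°) = 10.9 m

10.9 m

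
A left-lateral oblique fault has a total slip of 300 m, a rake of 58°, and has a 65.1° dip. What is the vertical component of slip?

dip-slip = net slip × sin(rake) = 300 m × sin(58°) = 254.4 m
throw = dip-slip × sin(dip) = 254.4 × sin(65.1°) = 231 m

231 m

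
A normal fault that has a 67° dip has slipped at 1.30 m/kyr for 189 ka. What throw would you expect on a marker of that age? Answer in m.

dip-slip = rate × time = 1.30 m/kyr × 189 ka = 245.7 m
throw = dip-slip × sin(dip) = 245.7 × sin(67°) = 226 m

226 m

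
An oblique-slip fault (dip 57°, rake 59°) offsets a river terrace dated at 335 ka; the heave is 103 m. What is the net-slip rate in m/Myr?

dip-slip = heave / cos(dip) = 103 / cos(57°) = 189.1 m
net slip = dip-slip / sin(rake) = 189.1 / sin(59°) = 220.6 m
rate = 220.6 m / 335 ka = 0.000659 m/yr = 659 m/Myr

659 m/Myr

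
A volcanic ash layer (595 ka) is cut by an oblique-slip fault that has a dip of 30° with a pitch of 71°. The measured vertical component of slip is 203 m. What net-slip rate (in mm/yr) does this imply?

dip-slip = throw / sin(dip) = 203 / sin(30°) = 406 m
net slip = dip-slip / sin(rake) = 406 / sin(71°) = 429.4 m
rate = 429.4 m / 595 ka = 0.000722 m/yr = 0.722 mm/yr

0.722 mm/yr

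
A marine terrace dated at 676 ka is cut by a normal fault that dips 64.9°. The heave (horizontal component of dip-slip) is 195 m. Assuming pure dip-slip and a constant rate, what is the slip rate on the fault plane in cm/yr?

0.0680 cm/yr

dip-slip = heave / cos(dip) = 195 m / cos(64.9°) = 459.7 m
rate = 459.7 m / 676 ka = 0.000680 m/yr = 0.0680 cm/yr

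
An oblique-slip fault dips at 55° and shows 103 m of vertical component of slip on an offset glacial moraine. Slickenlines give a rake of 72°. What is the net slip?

132 m

dip-slip = throw / sin(dip) = 103 / sin(55°) = 125.7 m
net slip = dip-slip / sin(rake) = 125.7 / sin(72°) = 132 m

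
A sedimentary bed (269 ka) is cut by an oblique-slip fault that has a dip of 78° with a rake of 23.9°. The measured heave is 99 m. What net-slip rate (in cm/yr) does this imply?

0.437 cm/yr

dip-slip = heave / cos(dip) = 99 / cos(78°) = 476.2 m
net slip = dip-slip / sin(rake) = 476.2 / sin(23.9°) = 1175 m
rate = 1175 m / 269 ka = 0.00437 m/yr = 0.437 cm/yr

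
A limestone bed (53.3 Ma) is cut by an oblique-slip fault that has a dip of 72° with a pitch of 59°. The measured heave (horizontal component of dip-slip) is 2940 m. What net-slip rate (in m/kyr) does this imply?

dip-slip = heave / cos(dip) = 2940 / cos(72°) = 9514 m
net slip = dip-slip / sin(rake) = 9514 / sin(59°) = 11100 m
rate = 11100 m / 53.3 Ma = 0.000208 m/yr = 0.208 m/kyr

0.208 m/kyr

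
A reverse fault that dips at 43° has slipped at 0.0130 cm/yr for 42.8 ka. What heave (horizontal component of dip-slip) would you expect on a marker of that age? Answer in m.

dip-slip = rate × time = 0.0130 cm/yr × 42.8 ka = 5.564 m
heave = dip-slip × cos(dip) = 5.564 × cos(43°) = 4.07 m

4.07 m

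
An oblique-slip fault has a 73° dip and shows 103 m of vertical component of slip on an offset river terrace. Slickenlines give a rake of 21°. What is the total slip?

301 m

dip-slip = throw / sin(dip) = 103 / sin(73°) = 107.7 m
net slip = dip-slip / sin(rake) = 107.7 / sin(21°) = 301 m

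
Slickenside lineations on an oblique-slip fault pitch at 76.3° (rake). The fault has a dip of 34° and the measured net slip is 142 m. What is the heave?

114 m

dip-slip = net slip × sin(rake) = 142 m × sin(76.3°) = 138 m
heave = dip-slip × cos(dip) = 138 × cos(34°) = 114 m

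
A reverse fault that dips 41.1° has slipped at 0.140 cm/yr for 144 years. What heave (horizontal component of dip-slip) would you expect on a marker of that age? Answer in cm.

15.2 cm

dip-slip = rate × time = 0.140 cm/yr × 144 years = 0.2016 m
heave = dip-slip × cos(dip) = 0.2016 × cos(41.1°) = 0.152 m = 15.2 cm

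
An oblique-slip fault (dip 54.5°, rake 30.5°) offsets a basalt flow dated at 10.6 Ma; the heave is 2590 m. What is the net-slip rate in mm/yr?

dip-slip = heave / cos(dip) = 2590 / cos(54.5°) = 4460 m
net slip = dip-slip / sin(rake) = 4460 / sin(30.5°) = 8788 m
rate = 8788 m / 10.6 Ma = 0.000829 m/yr = 0.829 mm/yr

0.829 mm/yr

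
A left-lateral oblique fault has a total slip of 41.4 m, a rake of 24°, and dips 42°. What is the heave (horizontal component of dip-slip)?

12.5 m

dip-slip = net slip × sin(rake) = 41.4 m × sin(24°) = 16.84 m
heave = dip-slip × cos(dip) = 16.84 × cos(42°) = 12.5 m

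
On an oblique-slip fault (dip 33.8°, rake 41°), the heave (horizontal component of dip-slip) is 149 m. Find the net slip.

dip-slip = heave / cos(dip) = 149 / cos(33.8°) = 179.3 m
net slip = dip-slip / sin(rake) = 179.3 / sin(41°) = 273 m

273 m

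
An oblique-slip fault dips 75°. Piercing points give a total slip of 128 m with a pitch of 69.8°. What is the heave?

dip-slip = net slip × sin(rake) = 128 m × sin(69.8°) = 120.1 m
heave = dip-slip × cos(dip) = 120.1 × cos(75°) = 31.1 m

31.1 m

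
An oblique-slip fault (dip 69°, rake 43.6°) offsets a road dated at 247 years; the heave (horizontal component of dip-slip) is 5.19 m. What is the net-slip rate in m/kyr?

dip-slip = heave / cos(dip) = 5.19 / cos(69°) = 14.48 m
net slip = dip-slip / sin(rake) = 14.48 / sin(43.6°) = 21 m
rate = 21 m / 247 years = 0.0850 m/yr = 85 m/kyr

85 m/kyr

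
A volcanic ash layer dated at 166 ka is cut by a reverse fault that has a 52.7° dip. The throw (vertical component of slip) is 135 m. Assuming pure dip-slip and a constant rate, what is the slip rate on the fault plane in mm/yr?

dip-slip = throw / sin(dip) = 135 m / sin(52.7°) = 169.7 m
rate = 169.7 m / 166 ka = 0.00102 m/yr = 1.02 mm/yr

1.02 mm/yr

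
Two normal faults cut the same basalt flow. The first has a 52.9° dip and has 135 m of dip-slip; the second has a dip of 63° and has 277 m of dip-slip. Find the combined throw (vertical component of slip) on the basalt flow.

354 m

throw_A = 135 × sin(52.9°) = 107.7 m
throw_B = 277 × sin(63°) = 246.8 m
total = 107.7 + 246.8 = 354 m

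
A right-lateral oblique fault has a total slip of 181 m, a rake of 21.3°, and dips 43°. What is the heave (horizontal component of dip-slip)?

dip-slip = net slip × sin(rake) = 181 m × sin(21.3°) = 65.75 m
heave = dip-slip × cos(dip) = 65.75 × cos(43°) = 48.1 m

48.1 m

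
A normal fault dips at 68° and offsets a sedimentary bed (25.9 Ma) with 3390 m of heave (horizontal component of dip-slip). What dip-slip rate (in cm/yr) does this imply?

dip-slip = heave / cos(dip) = 3390 m / cos(68°) = 9049 m
rate = 9049 m / 25.9 Ma = 0.000349 m/yr = 0.0349 cm/yr

0.0349 cm/yr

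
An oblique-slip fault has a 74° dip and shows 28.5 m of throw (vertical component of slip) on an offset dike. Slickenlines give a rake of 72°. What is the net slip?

dip-slip = throw / sin(dip) = 28.5 / sin(74°) = 29.65 m
net slip = dip-slip / sin(rake) = 29.65 / sin(72°) = 31.2 m

31.2 m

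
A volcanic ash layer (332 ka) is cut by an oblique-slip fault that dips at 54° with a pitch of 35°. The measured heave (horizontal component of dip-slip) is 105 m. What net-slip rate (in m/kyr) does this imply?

0.938 m/kyr

dip-slip = heave / cos(dip) = 105 / cos(54°) = 178.6 m
net slip = dip-slip / sin(rake) = 178.6 / sin(35°) = 311.4 m
rate = 311.4 m / 332 ka = 0.000938 m/yr = 0.938 m/kyr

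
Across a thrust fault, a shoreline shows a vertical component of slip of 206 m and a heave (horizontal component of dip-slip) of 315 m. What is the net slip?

net slip = √(throw² + heave²) = √(206² + 315²) = 376 m

376 m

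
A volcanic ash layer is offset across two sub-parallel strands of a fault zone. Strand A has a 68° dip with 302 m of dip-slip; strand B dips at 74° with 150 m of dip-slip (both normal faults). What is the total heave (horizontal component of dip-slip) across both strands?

154 m

heave_A = 302 × cos(68°) = 113.1 m
heave_B = 150 × cos(74°) = 41.35 m
total = 113.1 + 41.35 = 154 m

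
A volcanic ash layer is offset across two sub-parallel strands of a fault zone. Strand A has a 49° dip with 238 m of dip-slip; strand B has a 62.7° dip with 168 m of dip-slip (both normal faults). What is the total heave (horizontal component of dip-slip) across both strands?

heave_A = 238 × cos(49°) = 156.1 m
heave_B = 168 × cos(62.7°) = 77.05 m
total = 156.1 + 77.05 = 233 m

233 m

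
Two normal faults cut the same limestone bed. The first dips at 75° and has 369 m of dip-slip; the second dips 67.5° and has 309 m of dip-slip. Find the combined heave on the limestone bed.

214 m

heave_A = 369 × cos(75°) = 95.50 m
heave_B = 309 × cos(67.5°) = 118.2 m
total = 95.50 + 118.2 = 214 m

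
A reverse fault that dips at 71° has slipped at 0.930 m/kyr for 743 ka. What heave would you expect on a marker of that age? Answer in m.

225 m

dip-slip = rate × time = 0.930 m/kyr × 743 ka = 691 m
heave = dip-slip × cos(dip) = 691 × cos(71°) = 225 m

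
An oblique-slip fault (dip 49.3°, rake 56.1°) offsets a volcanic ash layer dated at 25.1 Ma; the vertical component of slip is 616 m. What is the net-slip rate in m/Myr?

dip-slip = throw / sin(dip) = 616 / sin(49.3°) = 812.5 m
net slip = dip-slip / sin(rake) = 812.5 / sin(56.1°) = 978.9 m
rate = 978.9 m / 25.1 Ma = 0.0000390 m/yr = 39 m/Myr

39 m/Myr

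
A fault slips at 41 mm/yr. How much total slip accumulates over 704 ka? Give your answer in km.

28.9 km

slip = rate × time = 41 mm/yr × 704 ka = 28900 m = 28.9 km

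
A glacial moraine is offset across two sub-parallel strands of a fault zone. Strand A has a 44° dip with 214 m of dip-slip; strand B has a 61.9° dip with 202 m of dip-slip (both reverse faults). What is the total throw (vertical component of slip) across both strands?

327 m

throw_A = 214 × sin(44°) = 148.7 m
throw_B = 202 × sin(61.9°) = 178.2 m
total = 148.7 + 178.2 = 327 m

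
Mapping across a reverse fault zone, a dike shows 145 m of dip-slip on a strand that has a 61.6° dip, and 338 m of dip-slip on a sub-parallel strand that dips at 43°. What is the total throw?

throw_A = 145 × sin(61.6°) = 127.5 m
throw_B = 338 × sin(43°) = 230.5 m
total = 127.5 + 230.5 = 358 m

358 m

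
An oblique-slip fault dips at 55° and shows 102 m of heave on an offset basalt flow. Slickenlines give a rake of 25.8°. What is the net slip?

409 m

dip-slip = heave / cos(dip) = 102 / cos(55°) = 177.8 m
net slip = dip-slip / sin(rake) = 177.8 / sin(25.8°) = 409 m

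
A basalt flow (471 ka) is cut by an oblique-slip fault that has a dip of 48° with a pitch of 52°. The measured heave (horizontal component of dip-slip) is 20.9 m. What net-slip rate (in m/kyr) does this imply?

dip-slip = heave / cos(dip) = 20.9 / cos(48°) = 31.23 m
net slip = dip-slip / sin(rake) = 31.23 / sin(52°) = 39.64 m
rate = 39.64 m / 471 ka = 0.0000842 m/yr = 0.0842 m/kyr

0.0842 m/kyr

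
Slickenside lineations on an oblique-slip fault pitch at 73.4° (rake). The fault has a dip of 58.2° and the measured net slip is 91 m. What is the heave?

46 m

dip-slip = net slip × sin(rake) = 91 m × sin(73.4°) = 87.21 m
heave = dip-slip × cos(dip) = 87.21 × cos(58.2°) = 46 m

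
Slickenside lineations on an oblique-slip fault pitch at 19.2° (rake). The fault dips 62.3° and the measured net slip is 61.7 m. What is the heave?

9.43 m

dip-slip = net slip × sin(rake) = 61.7 m × sin(19.2°) = 20.29 m
heave = dip-slip × cos(dip) = 20.29 × cos(62.3°) = 9.43 m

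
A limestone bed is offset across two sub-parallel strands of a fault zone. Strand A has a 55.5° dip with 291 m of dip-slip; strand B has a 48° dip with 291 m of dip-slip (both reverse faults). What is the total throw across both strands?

throw_A = 291 × sin(55.5°) = 239.8 m
throw_B = 291 × sin(48°) = 216.3 m
total = 239.8 + 216.3 = 456 m

456 m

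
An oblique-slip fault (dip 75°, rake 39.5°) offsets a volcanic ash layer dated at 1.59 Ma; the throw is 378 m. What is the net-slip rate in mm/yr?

dip-slip = throw / sin(dip) = 378 / sin(75°) = 391.3 m
net slip = dip-slip / sin(rake) = 391.3 / sin(39.5°) = 615.2 m
rate = 615.2 m / 1.59 Ma = 0.000387 m/yr = 0.387 mm/yr

0.387 mm/yr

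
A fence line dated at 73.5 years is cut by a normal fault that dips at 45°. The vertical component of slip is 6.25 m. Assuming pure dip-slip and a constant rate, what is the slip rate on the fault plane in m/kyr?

120 m/kyr

dip-slip = throw / sin(dip) = 6.25 m / sin(45°) = 8.839 m
rate = 8.839 m / 73.5 years = 0.120 m/yr = 120 m/kyr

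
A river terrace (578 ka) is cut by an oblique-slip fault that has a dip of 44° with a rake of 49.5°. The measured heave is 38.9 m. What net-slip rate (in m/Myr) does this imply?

123 m/Myr

dip-slip = heave / cos(dip) = 38.9 / cos(44°) = 54.08 m
net slip = dip-slip / sin(rake) = 54.08 / sin(49.5°) = 71.12 m
rate = 71.12 m / 578 ka = 0.000123 m/yr = 123 m/Myr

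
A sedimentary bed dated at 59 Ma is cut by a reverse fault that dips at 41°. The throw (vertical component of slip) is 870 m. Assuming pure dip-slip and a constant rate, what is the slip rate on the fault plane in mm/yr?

0.0225 mm/yr

dip-slip = throw / sin(dip) = 870 m / sin(41°) = 1326 m
rate = 1326 m / 59 Ma = 0.0000225 m/yr = 0.0225 mm/yr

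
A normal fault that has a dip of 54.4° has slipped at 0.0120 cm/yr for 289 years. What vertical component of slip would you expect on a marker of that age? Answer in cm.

2.82 cm

dip-slip = rate × time = 0.0120 cm/yr × 289 years = 0.03468 m
throw = dip-slip × sin(dip) = 0.03468 × sin(54.4°) = 0.0282 m = 2.82 cm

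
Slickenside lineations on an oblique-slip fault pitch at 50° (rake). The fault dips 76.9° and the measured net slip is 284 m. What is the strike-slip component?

strike-slip = net slip × cos(rake) = 284 m × cos(50°) = 183 m

183 m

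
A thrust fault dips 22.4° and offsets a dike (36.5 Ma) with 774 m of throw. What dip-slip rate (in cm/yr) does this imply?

0.00556 cm/yr

dip-slip = throw / sin(dip) = 774 m / sin(22.4°) = 2031 m
rate = 2031 m / 36.5 Ma = 0.0000556 m/yr = 0.00556 cm/yr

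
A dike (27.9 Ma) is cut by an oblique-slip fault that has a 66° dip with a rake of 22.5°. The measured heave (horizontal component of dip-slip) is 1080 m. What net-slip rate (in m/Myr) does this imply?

dip-slip = heave / cos(dip) = 1080 / cos(66°) = 2655 m
net slip = dip-slip / sin(rake) = 2655 / sin(22.5°) = 6939 m
rate = 6939 m / 27.9 Ma = 0.000249 m/yr = 249 m/Myr

249 m/Myr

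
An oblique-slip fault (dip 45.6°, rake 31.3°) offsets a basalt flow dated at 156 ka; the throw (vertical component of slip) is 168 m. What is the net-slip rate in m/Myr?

2900 m/Myr

dip-slip = throw / sin(dip) = 168 / sin(45.6°) = 235.1 m
net slip = dip-slip / sin(rake) = 235.1 / sin(31.3°) = 452.6 m
rate = 452.6 m / 156 ka = 0.00290 m/yr = 2900 m/Myr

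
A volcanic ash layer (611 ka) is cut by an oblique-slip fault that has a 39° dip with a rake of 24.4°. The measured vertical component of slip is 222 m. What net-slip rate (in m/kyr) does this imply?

1.40 m/kyr

dip-slip = throw / sin(dip) = 222 / sin(39°) = 352.8 m
net slip = dip-slip / sin(rake) = 352.8 / sin(24.4°) = 853.9 m
rate = 853.9 m / 611 ka = 0.00140 m/yr = 1.40 m/kyr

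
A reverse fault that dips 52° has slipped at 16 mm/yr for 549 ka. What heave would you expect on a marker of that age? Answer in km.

5.41 km

dip-slip = rate × time = 16 mm/yr × 549 ka = 8784 m
heave = dip-slip × cos(dip) = 8784 × cos(52°) = 5410 m = 5.41 km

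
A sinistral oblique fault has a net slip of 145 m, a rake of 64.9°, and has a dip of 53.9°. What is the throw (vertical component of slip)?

dip-slip = net slip × sin(rake) = 145 m × sin(64.9°) = 131.3 m
throw = dip-slip × sin(dip) = 131.3 × sin(53.9°) = 106 m

106 m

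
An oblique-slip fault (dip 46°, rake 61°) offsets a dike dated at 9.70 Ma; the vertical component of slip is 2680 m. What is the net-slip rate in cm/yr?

dip-slip = throw / sin(dip) = 2680 / sin(46°) = 3726 m
net slip = dip-slip / sin(rake) = 3726 / sin(61°) = 4260 m
rate = 4260 m / 9.70 Ma = 0.000439 m/yr = 0.0439 cm/yr

0.0439 cm/yr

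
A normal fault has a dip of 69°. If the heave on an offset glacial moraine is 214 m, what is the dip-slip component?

597 m

dip-slip = heave / cos(dip) = 214 / cos(69°) = 597 m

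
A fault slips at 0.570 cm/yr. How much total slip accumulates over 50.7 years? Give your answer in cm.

28.9 cm

slip = rate × time = 0.570 cm/yr × 50.7 years = 0.289 m = 28.9 cm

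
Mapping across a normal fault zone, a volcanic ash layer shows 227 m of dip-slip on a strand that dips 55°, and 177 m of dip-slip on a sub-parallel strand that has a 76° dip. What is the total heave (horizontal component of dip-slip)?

173 m

heave_A = 227 × cos(55°) = 130.2 m
heave_B = 177 × cos(76°) = 42.82 m
total = 130.2 + 42.82 = 173 m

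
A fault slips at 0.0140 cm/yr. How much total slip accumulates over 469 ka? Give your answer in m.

slip = rate × time = 0.0140 cm/yr × 469 ka = 65.7 m

65.7 m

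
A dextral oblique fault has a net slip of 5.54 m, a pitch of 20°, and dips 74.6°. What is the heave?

dip-slip = net slip × sin(rake) = 5.54 m × sin(20°) = 1.895 m
heave = dip-slip × cos(dip) = 1.895 × cos(74.6°) = 0.503 m

0.503 m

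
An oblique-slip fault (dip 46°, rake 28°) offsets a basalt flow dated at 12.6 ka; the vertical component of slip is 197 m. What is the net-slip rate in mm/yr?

dip-slip = throw / sin(dip) = 197 / sin(46°) = 273.9 m
net slip = dip-slip / sin(rake) = 273.9 / sin(28°) = 583.3 m
rate = 583.3 m / 12.6 ka = 0.0463 m/yr = 46.3 mm/yr

46.3 mm/yr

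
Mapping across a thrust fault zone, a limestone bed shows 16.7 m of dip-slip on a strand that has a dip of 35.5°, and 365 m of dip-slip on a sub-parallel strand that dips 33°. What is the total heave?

320 m

heave_A = 16.7 × cos(35.5°) = 13.60 m
heave_B = 365 × cos(33°) = 306.1 m
total = 13.60 + 306.1 = 320 m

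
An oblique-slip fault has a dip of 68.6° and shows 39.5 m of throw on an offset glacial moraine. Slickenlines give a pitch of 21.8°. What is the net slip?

dip-slip = throw / sin(dip) = 39.5 / sin(68.6°) = 42.42 m
net slip = dip-slip / sin(rake) = 42.42 / sin(21.8°) = 114 m

114 m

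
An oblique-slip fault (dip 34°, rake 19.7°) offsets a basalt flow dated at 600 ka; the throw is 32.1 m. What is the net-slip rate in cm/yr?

dip-slip = throw / sin(dip) = 32.1 / sin(34°) = 57.40 m
net slip = dip-slip / sin(rake) = 57.40 / sin(19.7°) = 170.3 m
rate = 170.3 m / 600 ka = 0.000284 m/yr = 0.0284 cm/yr

0.0284 cm/yr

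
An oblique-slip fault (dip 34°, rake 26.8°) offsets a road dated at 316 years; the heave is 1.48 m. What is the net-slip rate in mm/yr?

12.5 mm/yr

dip-slip = heave / cos(dip) = 1.48 / cos(34°) = 1.785 m
net slip = dip-slip / sin(rake) = 1.785 / sin(26.8°) = 3.959 m
rate = 3.959 m / 316 years = 0.0125 m/yr = 12.5 mm/yr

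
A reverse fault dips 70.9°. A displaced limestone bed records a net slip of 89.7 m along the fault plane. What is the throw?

throw = dip-slip × sin(dip) = 89.7 m × sin(70.9°) = 84.8 m

84.8 m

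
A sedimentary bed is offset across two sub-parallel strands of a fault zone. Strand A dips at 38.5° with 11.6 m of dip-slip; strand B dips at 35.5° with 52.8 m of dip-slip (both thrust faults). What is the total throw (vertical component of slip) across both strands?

37.9 m

throw_A = 11.6 × sin(38.5°) = 7.221 m
throw_B = 52.8 × sin(35.5°) = 30.66 m
total = 7.221 + 30.66 = 37.9 m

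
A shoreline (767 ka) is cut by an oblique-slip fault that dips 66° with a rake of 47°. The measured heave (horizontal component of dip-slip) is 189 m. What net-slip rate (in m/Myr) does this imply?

dip-slip = heave / cos(dip) = 189 / cos(66°) = 464.7 m
net slip = dip-slip / sin(rake) = 464.7 / sin(47°) = 635.4 m
rate = 635.4 m / 767 ka = 0.000828 m/yr = 828 m/Myr

828 m/Myr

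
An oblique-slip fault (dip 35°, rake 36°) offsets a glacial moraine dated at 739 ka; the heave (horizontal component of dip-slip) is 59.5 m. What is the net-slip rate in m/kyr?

dip-slip = heave / cos(dip) = 59.5 / cos(35°) = 72.64 m
net slip = dip-slip / sin(rake) = 72.64 / sin(36°) = 123.6 m
rate = 123.6 m / 739 ka = 0.000167 m/yr = 0.167 m/kyr

0.167 m/kyr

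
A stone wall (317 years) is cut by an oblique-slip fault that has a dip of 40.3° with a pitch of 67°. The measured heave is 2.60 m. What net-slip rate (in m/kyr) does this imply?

dip-slip = heave / cos(dip) = 2.60 / cos(40.3°) = 3.409 m
net slip = dip-slip / sin(rake) = 3.409 / sin(67°) = 3.703 m
rate = 3.703 m / 317 years = 0.0117 m/yr = 11.7 m/kyr

11.7 m/kyr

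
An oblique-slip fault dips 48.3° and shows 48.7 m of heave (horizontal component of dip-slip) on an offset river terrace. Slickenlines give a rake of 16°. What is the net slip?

266 m

dip-slip = heave / cos(dip) = 48.7 / cos(48.3°) = 73.21 m
net slip = dip-slip / sin(rake) = 73.21 / sin(16°) = 266 m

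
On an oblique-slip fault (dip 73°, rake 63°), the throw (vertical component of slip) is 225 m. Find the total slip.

264 m

dip-slip = throw / sin(dip) = 225 / sin(73°) = 235.3 m
net slip = dip-slip / sin(rake) = 235.3 / sin(63°) = 264 m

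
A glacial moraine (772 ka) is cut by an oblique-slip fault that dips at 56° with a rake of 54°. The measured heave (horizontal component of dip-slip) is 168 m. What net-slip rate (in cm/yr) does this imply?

dip-slip = heave / cos(dip) = 168 / cos(56°) = 300.4 m
net slip = dip-slip / sin(rake) = 300.4 / sin(54°) = 371.4 m
rate = 371.4 m / 772 ka = 0.000481 m/yr = 0.0481 cm/yr

0.0481 cm/yr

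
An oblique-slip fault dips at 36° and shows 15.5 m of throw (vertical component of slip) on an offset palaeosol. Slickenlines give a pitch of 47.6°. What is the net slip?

35.7 m

dip-slip = throw / sin(dip) = 15.5 / sin(36°) = 26.37 m
net slip = dip-slip / sin(rake) = 26.37 / sin(47.6°) = 35.7 m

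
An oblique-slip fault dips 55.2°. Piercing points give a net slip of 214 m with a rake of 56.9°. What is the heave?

102 m

dip-slip = net slip × sin(rake) = 214 m × sin(56.9°) = 179.3 m
heave = dip-slip × cos(dip) = 179.3 × cos(55.2°) = 102 m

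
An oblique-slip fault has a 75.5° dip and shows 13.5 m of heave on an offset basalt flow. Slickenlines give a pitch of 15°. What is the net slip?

208 m

dip-slip = heave / cos(dip) = 13.5 / cos(75.5°) = 53.92 m
net slip = dip-slip / sin(rake) = 53.92 / sin(15°) = 208 m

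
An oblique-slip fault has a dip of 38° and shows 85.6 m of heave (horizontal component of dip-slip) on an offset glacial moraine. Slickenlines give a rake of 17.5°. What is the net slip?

dip-slip = heave / cos(dip) = 85.6 / cos(38°) = 108.6 m
net slip = dip-slip / sin(rake) = 108.6 / sin(17.5°) = 361 m

361 m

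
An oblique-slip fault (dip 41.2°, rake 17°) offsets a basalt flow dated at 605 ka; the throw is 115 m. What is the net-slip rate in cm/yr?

0.0987 cm/yr

dip-slip = throw / sin(dip) = 115 / sin(41.2°) = 174.6 m
net slip = dip-slip / sin(rake) = 174.6 / sin(17°) = 597.1 m
rate = 597.1 m / 605 ka = 0.000987 m/yr = 0.0987 cm/yr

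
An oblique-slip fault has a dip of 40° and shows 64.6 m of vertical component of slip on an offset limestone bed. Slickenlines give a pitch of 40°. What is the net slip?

156 m

dip-slip = throw / sin(dip) = 64.6 / sin(40°) = 100.5 m
net slip = dip-slip / sin(rake) = 100.5 / sin(40°) = 156 m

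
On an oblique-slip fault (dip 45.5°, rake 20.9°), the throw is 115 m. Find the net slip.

dip-slip = throw / sin(dip) = 115 / sin(45.5°) = 161.2 m
net slip = dip-slip / sin(rake) = 161.2 / sin(20.9°) = 452 m

452 m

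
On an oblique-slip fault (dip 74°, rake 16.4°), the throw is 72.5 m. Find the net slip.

dip-slip = throw / sin(dip) = 72.5 / sin(74°) = 75.42 m
net slip = dip-slip / sin(rake) = 75.42 / sin(16.4°) = 267 m

267 m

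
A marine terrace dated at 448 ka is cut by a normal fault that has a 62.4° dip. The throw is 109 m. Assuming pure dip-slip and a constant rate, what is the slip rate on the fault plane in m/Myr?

275 m/Myr

dip-slip = throw / sin(dip) = 109 m / sin(62.4°) = 123 m
rate = 123 m / 448 ka = 0.000275 m/yr = 275 m/Myr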